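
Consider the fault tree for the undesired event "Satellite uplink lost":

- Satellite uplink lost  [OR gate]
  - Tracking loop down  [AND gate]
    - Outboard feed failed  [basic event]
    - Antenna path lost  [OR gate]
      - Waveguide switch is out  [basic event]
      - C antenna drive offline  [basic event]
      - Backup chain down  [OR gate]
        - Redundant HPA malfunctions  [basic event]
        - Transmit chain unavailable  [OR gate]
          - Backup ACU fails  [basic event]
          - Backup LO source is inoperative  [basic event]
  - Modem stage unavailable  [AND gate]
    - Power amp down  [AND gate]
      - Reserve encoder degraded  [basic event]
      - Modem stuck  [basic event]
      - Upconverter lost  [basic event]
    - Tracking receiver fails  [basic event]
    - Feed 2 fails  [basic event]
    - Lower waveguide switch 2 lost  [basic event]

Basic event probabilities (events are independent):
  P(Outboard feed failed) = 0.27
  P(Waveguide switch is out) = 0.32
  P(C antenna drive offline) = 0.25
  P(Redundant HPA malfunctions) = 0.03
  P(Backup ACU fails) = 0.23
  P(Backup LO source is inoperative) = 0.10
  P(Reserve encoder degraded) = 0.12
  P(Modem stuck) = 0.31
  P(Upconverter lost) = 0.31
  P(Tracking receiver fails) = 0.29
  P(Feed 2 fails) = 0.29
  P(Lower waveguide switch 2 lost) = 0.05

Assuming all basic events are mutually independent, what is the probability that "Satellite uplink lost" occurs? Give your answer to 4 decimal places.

P(Transmit chain unavailable) [OR] = 1 − (1−0.23) × (1−0.10) = 0.307000
P(Backup chain down) [OR] = 1 − (1−0.03) × (1−0.307000) = 0.327790
P(Antenna path lost) [OR] = 1 − (1−0.32) × (1−0.25) × (1−0.327790) = 0.657173
P(Tracking loop down) [AND] = 0.27 × 0.657173 = 0.177437
P(Power amp down) [AND] = 0.12 × 0.31 × 0.31 = 0.011532
P(Modem stage unavailable) [AND] = 0.011532 × 0.29 × 0.29 × 0.05 = 0.000048
P(Satellite uplink lost) [OR] = 1 − (1−0.177437) × (1−0.000048) = 0.177476
Rounded to 4 decimal places: P(Satellite uplink lost) ≈ 0.1775.

0.1775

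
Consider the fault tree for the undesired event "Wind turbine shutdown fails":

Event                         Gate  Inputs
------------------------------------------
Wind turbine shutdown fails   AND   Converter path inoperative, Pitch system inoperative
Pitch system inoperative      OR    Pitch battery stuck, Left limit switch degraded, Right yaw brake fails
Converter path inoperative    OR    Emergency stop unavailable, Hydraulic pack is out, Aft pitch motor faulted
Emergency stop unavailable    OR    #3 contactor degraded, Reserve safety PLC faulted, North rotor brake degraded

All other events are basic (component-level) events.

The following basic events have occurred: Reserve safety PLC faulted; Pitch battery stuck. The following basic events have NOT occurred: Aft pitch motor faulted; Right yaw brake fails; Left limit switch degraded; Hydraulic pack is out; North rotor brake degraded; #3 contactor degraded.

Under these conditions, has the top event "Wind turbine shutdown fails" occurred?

Emergency stop unavailable [OR]: #3 contactor degraded=not, Reserve safety PLC faulted=occurs, North rotor brake degraded=not → at least one input occurs → occurs.
Converter path inoperative [OR]: Emergency stop unavailable=occurs, Hydraulic pack is out=not, Aft pitch motor faulted=not → at least one input occurs → occurs.
Pitch system inoperative [OR]: Pitch battery stuck=occurs, Left limit switch degraded=not, Right yaw brake fails=not → at least one input occurs → occurs.
Wind turbine shutdown fails [AND]: Converter path inoperative=occurs, Pitch system inoperative=occurs → all inputs occur → occurs.

Yes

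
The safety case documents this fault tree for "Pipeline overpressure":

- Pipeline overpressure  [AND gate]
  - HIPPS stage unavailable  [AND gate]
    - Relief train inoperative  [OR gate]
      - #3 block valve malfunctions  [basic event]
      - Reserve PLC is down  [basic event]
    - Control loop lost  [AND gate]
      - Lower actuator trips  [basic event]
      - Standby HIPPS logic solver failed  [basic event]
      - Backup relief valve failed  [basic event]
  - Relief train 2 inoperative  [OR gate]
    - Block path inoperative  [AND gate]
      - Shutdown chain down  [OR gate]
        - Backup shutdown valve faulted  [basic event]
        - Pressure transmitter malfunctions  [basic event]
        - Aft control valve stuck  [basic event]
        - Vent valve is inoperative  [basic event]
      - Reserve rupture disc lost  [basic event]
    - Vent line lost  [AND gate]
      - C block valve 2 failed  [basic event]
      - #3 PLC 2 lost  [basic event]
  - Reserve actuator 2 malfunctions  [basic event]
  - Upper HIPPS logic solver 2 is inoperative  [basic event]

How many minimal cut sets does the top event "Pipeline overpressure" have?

Relief train inoperative [OR]: union of children's cut sets → 2 cut set(s).
Control loop lost [AND]: one cut set from each child combined → 1 × 1 × 1 = 1 cut set(s).
HIPPS stage unavailable [AND]: one cut set from each child combined → 2 × 1 = 2 cut set(s).
Shutdown chain down [OR]: union of children's cut sets → 4 cut set(s).
Block path inoperative [AND]: one cut set from each child combined → 4 × 1 = 4 cut set(s).
Vent line lost [AND]: one cut set from each child combined → 1 × 1 = 1 cut set(s).
Relief train 2 inoperative [OR]: union of children's cut sets → 5 cut set(s).
Pipeline overpressure [AND]: one cut set from each child combined → 2 × 5 × 1 × 1 = 10 cut set(s).
Minimal cut sets: {#3 block valve malfunctions, Backup relief valve failed, Backup shutdown valve faulted, Lower actuator trips, Reserve actuator 2 malfunctions, Reserve rupture disc lost, Standby HIPPS logic solver failed, Upper HIPPS logic solver 2 is inoperative}; {#3 block valve malfunctions, Backup relief valve failed, Lower actuator trips, Pressure transmitter malfunctions, Reserve actuator 2 malfunctions, Reserve rupture disc lost, Standby HIPPS logic solver failed, Upper HIPPS logic solver 2 is inoperative}; {#3 block valve malfunctions, Aft control valve stuck, Backup relief valve failed, Lower actuator trips, Reserve actuator 2 malfunctions, Reserve rupture disc lost, Standby HIPPS logic solver failed, Upper HIPPS logic solver 2 is inoperative}; {#3 block valve malfunctions, Backup relief valve failed, Lower actuator trips, Reserve actuator 2 malfunctions, Reserve rupture disc lost, Standby HIPPS logic solver failed, Upper HIPPS logic solver 2 is inoperative, Vent valve is inoperative}; {#3 PLC 2 lost, #3 block valve malfunctions, Backup relief valve failed, C block valve 2 failed, Lower actuator trips, Reserve actuator 2 malfunctions, Standby HIPPS logic solver failed, Upper HIPPS logic solver 2 is inoperative}; {Backup relief valve failed, Backup shutdown valve faulted, Lower actuator trips, Reserve PLC is down, Reserve actuator 2 malfunctions, Reserve rupture disc lost, Standby HIPPS logic solver failed, Upper HIPPS logic solver 2 is inoperative}; {Backup relief valve failed, Lower actuator trips, Pressure transmitter malfunctions, Reserve PLC is down, Reserve actuator 2 malfunctions, Reserve rupture disc lost, Standby HIPPS logic solver failed, Upper HIPPS logic solver 2 is inoperative}; {Aft control valve stuck, Backup relief valve failed, Lower actuator trips, Reserve PLC is down, Reserve actuator 2 malfunctions, Reserve rupture disc lost, Standby HIPPS logic solver failed, Upper HIPPS logic solver 2 is inoperative}; {Backup relief valve failed, Lower actuator trips, Reserve PLC is down, Reserve actuator 2 malfunctions, Reserve rupture disc lost, Standby HIPPS logic solver failed, Upper HIPPS logic solver 2 is inoperative, Vent valve is inoperative}; {#3 PLC 2 lost, Backup relief valve failed, C block valve 2 failed, Lower actuator trips, Reserve PLC is down, Reserve actuator 2 malfunctions, Standby HIPPS logic solver failed, Upper HIPPS logic solver 2 is inoperative}.

10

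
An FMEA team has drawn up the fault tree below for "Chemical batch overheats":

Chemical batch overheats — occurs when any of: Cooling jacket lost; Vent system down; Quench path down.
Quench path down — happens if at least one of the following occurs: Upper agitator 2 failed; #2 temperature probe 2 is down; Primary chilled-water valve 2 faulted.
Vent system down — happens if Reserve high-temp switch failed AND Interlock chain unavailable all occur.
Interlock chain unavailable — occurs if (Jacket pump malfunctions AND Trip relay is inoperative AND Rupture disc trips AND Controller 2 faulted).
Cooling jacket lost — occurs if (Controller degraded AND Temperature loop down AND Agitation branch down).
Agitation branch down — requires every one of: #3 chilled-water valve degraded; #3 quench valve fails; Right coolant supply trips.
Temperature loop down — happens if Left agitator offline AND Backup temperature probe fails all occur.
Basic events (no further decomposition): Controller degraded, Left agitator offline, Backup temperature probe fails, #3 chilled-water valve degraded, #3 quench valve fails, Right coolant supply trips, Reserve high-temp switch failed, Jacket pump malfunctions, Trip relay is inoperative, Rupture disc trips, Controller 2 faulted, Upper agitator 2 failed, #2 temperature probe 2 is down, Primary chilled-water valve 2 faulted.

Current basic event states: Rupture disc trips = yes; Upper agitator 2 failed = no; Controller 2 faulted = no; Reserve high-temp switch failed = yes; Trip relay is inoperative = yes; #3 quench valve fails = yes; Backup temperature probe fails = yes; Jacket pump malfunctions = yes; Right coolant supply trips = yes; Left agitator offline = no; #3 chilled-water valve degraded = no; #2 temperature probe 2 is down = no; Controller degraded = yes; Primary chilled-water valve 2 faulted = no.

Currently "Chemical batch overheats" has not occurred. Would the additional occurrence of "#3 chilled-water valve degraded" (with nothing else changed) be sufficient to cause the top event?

Counterfactual: set "#3 chilled-water valve degraded" to occurred.
Temperature loop down [AND]: Left agitator offline=not, Backup temperature probe fails=occurs → not all inputs occur → does not occur.
Agitation branch down [AND]: #3 chilled-water valve degraded=occurs, #3 quench valve fails=occurs, Right coolant supply trips=occurs → all inputs occur → occurs.
Cooling jacket lost [AND]: Controller degraded=occurs, Temperature loop down=not, Agitation branch down=occurs → not all inputs occur → does not occur.
Interlock chain unavailable [AND]: Jacket pump malfunctions=occurs, Trip relay is inoperative=occurs, Rupture disc trips=occurs, Controller 2 faulted=not → not all inputs occur → does not occur.
Vent system down [AND]: Reserve high-temp switch failed=occurs, Interlock chain unavailable=not → not all inputs occur → does not occur.
Quench path down [OR]: Upper agitator 2 failed=not, #2 temperature probe 2 is down=not, Primary chilled-water valve 2 faulted=not → no input occurs → does not occur.
Chemical batch overheats [OR]: Cooling jacket lost=not, Vent system down=not, Quench path down=not → no input occurs → does not occur.

No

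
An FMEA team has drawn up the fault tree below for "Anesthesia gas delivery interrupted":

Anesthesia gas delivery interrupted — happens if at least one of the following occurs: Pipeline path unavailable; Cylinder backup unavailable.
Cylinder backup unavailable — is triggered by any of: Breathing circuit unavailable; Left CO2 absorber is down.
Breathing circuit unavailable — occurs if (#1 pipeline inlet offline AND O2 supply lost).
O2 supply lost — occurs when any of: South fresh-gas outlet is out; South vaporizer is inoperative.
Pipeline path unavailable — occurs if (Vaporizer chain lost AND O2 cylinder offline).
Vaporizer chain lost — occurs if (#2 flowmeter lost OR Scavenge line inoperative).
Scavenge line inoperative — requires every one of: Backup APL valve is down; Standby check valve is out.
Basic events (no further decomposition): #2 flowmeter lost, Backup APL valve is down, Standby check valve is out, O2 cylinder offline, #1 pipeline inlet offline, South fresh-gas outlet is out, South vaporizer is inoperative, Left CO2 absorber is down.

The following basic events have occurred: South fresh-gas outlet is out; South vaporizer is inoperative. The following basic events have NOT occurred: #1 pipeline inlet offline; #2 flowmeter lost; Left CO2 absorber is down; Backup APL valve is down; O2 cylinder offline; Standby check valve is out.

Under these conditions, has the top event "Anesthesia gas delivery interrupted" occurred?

No

Scavenge line inoperative [AND]: Backup APL valve is down=not, Standby check valve is out=not → not all inputs occur → does not occur.
Vaporizer chain lost [OR]: #2 flowmeter lost=not, Scavenge line inoperative=not → no input occurs → does not occur.
Pipeline path unavailable [AND]: Vaporizer chain lost=not, O2 cylinder offline=not → not all inputs occur → does not occur.
O2 supply lost [OR]: South fresh-gas outlet is out=occurs, South vaporizer is inoperative=occurs → at least one input occurs → occurs.
Breathing circuit unavailable [AND]: #1 pipeline inlet offline=not, O2 supply lost=occurs → not all inputs occur → does not occur.
Cylinder backup unavailable [OR]: Breathing circuit unavailable=not, Left CO2 absorber is down=not → no input occurs → does not occur.
Anesthesia gas delivery interrupted [OR]: Pipeline path unavailable=not, Cylinder backup unavailable=not → no input occurs → does not occur.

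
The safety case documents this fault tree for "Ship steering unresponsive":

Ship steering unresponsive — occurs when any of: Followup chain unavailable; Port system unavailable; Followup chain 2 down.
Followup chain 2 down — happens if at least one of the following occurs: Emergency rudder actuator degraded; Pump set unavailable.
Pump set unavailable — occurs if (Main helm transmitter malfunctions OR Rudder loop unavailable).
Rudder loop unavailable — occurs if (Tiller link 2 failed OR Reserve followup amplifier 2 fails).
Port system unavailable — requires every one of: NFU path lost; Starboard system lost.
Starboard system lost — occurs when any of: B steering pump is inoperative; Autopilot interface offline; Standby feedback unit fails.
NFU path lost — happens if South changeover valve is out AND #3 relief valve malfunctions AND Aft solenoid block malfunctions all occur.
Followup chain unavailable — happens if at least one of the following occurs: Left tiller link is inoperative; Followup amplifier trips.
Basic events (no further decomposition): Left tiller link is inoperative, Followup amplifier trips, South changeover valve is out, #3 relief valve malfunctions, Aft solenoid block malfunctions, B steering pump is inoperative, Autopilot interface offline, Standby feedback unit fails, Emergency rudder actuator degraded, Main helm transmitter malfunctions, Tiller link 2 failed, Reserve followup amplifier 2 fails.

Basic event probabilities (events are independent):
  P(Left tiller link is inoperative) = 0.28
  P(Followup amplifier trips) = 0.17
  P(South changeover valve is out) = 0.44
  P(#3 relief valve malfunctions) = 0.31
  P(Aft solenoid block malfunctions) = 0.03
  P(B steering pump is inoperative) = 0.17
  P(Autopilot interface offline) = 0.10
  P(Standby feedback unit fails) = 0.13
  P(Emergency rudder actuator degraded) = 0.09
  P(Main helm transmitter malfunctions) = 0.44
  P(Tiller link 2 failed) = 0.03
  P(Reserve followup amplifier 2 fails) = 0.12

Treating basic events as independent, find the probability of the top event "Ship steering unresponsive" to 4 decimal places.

P(Followup chain unavailable) [OR] = 1 − (1−0.28) × (1−0.17) = 0.402400
P(NFU path lost) [AND] = 0.44 × 0.31 × 0.03 = 0.004092
P(Starboard system lost) [OR] = 1 − (1−0.17) × (1−0.10) × (1−0.13) = 0.350110
P(Port system unavailable) [AND] = 0.004092 × 0.350110 = 0.001433
P(Rudder loop unavailable) [OR] = 1 − (1−0.03) × (1−0.12) = 0.146400
P(Pump set unavailable) [OR] = 1 − (1−0.44) × (1−0.146400) = 0.521984
P(Followup chain 2 down) [OR] = 1 − (1−0.09) × (1−0.521984) = 0.565005
P(Ship steering unresponsive) [OR] = 1 − (1−0.402400) × (1−0.001433) × (1−0.565005) = 0.740420
Rounded to 4 decimal places: P(Ship steering unresponsive) ≈ 0.7404.

0.7404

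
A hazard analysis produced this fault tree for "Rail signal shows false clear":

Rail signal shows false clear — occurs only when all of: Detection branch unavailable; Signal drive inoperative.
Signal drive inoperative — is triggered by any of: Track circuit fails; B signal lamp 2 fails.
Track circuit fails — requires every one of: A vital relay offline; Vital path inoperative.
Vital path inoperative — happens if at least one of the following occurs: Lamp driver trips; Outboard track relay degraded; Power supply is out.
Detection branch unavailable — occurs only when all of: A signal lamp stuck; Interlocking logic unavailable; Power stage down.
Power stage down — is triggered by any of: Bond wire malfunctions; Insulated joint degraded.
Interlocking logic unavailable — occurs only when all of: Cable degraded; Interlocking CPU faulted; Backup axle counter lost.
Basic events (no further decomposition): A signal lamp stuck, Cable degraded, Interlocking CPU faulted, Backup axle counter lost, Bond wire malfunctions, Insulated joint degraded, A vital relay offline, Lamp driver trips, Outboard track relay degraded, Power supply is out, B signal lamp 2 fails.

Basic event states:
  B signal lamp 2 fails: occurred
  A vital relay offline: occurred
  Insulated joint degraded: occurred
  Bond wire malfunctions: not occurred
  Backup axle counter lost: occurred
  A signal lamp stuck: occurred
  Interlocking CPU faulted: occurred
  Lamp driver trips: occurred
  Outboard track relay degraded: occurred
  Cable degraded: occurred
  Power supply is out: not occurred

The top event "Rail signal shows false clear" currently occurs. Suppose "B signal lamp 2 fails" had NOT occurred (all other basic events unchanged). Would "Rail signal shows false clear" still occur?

Yes

Counterfactual: set "B signal lamp 2 fails" to not occurred.
Interlocking logic unavailable [AND]: Cable degraded=occurs, Interlocking CPU faulted=occurs, Backup axle counter lost=occurs → all inputs occur → occurs.
Power stage down [OR]: Bond wire malfunctions=not, Insulated joint degraded=occurs → at least one input occurs → occurs.
Detection branch unavailable [AND]: A signal lamp stuck=occurs, Interlocking logic unavailable=occurs, Power stage down=occurs → all inputs occur → occurs.
Vital path inoperative [OR]: Lamp driver trips=occurs, Outboard track relay degraded=occurs, Power supply is out=not → at least one input occurs → occurs.
Track circuit fails [AND]: A vital relay offline=occurs, Vital path inoperative=occurs → all inputs occur → occurs.
Signal drive inoperative [OR]: Track circuit fails=occurs, B signal lamp 2 fails=not → at least one input occurs → occurs.
Rail signal shows false clear [AND]: Detection branch unavailable=occurs, Signal drive inoperative=occurs → all inputs occur → occurs.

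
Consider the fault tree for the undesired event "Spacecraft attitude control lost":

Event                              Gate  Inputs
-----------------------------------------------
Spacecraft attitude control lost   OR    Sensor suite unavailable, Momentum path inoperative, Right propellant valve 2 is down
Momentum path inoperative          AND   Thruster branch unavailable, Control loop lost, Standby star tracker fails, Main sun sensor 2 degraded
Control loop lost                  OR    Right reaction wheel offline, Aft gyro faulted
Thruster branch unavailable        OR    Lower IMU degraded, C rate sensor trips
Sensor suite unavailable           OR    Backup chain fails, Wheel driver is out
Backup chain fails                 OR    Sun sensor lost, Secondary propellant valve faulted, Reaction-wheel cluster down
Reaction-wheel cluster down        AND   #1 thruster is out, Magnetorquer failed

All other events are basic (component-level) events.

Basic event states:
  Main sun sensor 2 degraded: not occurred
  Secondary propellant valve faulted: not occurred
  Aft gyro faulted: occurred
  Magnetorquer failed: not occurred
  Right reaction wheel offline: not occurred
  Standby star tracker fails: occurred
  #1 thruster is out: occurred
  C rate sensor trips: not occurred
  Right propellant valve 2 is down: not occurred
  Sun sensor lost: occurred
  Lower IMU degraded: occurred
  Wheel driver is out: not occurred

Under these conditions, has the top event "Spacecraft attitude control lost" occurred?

Reaction-wheel cluster down [AND]: #1 thruster is out=occurs, Magnetorquer failed=not → not all inputs occur → does not occur.
Backup chain fails [OR]: Sun sensor lost=occurs, Secondary propellant valve faulted=not, Reaction-wheel cluster down=not → at least one input occurs → occurs.
Sensor suite unavailable [OR]: Backup chain fails=occurs, Wheel driver is out=not → at least one input occurs → occurs.
Thruster branch unavailable [OR]: Lower IMU degraded=occurs, C rate sensor trips=not → at least one input occurs → occurs.
Control loop lost [OR]: Right reaction wheel offline=not, Aft gyro faulted=occurs → at least one input occurs → occurs.
Momentum path inoperative [AND]: Thruster branch unavailable=occurs, Control loop lost=occurs, Standby star tracker fails=occurs, Main sun sensor 2 degraded=not → not all inputs occur → does not occur.
Spacecraft attitude control lost [OR]: Sensor suite unavailable=occurs, Momentum path inoperative=not, Right propellant valve 2 is down=not → at least one input occurs → occurs.

Yes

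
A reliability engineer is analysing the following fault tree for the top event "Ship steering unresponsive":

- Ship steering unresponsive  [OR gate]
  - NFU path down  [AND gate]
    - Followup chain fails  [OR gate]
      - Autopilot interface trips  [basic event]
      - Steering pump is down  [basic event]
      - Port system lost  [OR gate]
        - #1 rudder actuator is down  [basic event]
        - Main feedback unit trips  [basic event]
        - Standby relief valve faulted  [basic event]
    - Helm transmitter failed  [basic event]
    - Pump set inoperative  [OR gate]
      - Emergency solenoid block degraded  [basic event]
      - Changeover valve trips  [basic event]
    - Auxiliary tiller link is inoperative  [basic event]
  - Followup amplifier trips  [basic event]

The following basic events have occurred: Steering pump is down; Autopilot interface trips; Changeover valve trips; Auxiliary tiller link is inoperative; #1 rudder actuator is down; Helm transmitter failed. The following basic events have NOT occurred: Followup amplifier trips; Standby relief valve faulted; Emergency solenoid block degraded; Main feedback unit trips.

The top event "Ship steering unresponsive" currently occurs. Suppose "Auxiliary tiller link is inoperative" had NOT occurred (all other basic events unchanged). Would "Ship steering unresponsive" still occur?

No

Counterfactual: set "Auxiliary tiller link is inoperative" to not occurred.
Port system lost [OR]: #1 rudder actuator is down=occurs, Main feedback unit trips=not, Standby relief valve faulted=not → at least one input occurs → occurs.
Followup chain fails [OR]: Autopilot interface trips=occurs, Steering pump is down=occurs, Port system lost=occurs → at least one input occurs → occurs.
Pump set inoperative [OR]: Emergency solenoid block degraded=not, Changeover valve trips=occurs → at least one input occurs → occurs.
NFU path down [AND]: Followup chain fails=occurs, Helm transmitter failed=occurs, Pump set inoperative=occurs, Auxiliary tiller link is inoperative=not → not all inputs occur → does not occur.
Ship steering unresponsive [OR]: NFU path down=not, Followup amplifier trips=not → no input occurs → does not occur.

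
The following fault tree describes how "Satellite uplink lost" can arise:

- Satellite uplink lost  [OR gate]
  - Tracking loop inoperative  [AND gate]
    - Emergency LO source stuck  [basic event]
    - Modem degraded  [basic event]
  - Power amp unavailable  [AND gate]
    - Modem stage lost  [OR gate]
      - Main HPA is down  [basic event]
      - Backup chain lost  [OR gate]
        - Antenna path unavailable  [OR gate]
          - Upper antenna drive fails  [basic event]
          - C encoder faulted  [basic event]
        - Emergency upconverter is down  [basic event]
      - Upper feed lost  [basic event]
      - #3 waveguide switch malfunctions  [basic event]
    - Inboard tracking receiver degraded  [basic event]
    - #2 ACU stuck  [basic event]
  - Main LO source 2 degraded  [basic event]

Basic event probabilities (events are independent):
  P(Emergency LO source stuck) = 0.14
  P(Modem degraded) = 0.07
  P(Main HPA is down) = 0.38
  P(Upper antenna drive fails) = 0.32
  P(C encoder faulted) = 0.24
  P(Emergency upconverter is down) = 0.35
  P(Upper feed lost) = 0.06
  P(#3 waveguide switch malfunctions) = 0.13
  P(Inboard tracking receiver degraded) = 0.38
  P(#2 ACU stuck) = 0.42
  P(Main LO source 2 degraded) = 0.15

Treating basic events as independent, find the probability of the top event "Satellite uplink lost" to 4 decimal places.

P(Tracking loop inoperative) [AND] = 0.14 × 0.07 = 0.009800
P(Antenna path unavailable) [OR] = 1 − (1−0.32) × (1−0.24) = 0.483200
P(Backup chain lost) [OR] = 1 − (1−0.483200) × (1−0.35) = 0.664080
P(Modem stage lost) [OR] = 1 − (1−0.38) × (1−0.664080) × (1−0.06) × (1−0.13) = 0.829676
P(Power amp unavailable) [AND] = 0.829676 × 0.38 × 0.42 = 0.132416
P(Satellite uplink lost) [OR] = 1 − (1−0.009800) × (1−0.132416) × (1−0.15) = 0.269781
Rounded to 4 decimal places: P(Satellite uplink lost) ≈ 0.2698.

0.2698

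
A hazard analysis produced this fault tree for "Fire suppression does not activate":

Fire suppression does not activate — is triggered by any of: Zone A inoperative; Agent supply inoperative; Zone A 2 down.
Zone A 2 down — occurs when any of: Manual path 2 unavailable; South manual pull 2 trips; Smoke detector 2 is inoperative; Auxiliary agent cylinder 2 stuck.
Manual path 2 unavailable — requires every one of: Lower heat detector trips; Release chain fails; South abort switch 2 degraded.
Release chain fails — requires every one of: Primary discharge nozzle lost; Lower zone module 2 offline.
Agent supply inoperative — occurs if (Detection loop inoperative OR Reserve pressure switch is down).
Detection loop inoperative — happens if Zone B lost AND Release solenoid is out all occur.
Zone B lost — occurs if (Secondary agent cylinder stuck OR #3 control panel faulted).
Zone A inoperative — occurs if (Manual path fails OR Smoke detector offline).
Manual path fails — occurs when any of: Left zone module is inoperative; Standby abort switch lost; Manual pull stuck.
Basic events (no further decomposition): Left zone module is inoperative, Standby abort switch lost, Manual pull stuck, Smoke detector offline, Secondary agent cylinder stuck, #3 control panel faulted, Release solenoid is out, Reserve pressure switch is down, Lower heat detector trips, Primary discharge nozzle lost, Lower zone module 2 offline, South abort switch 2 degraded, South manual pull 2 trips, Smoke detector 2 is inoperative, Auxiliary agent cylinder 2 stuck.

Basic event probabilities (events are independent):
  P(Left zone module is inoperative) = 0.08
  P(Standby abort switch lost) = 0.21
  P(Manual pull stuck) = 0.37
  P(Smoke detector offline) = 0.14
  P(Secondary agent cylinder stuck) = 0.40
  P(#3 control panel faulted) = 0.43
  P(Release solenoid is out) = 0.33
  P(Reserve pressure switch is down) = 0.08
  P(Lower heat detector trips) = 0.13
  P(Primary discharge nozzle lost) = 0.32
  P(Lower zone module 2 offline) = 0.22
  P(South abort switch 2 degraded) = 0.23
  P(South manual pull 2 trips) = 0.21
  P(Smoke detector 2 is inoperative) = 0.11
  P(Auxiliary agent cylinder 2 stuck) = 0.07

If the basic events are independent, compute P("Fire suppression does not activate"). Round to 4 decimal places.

P(Manual path fails) [OR] = 1 − (1−0.08) × (1−0.21) × (1−0.37) = 0.542116
P(Zone A inoperative) [OR] = 1 − (1−0.542116) × (1−0.14) = 0.606220
P(Zone B lost) [OR] = 1 − (1−0.40) × (1−0.43) = 0.658000
P(Detection loop inoperative) [AND] = 0.658000 × 0.33 = 0.217140
P(Agent supply inoperative) [OR] = 1 − (1−0.217140) × (1−0.08) = 0.279769
P(Release chain fails) [AND] = 0.32 × 0.22 = 0.070400
P(Manual path 2 unavailable) [AND] = 0.13 × 0.070400 × 0.23 = 0.002105
P(Zone A 2 down) [OR] = 1 − (1−0.002105) × (1−0.21) × (1−0.11) × (1−0.07) = 0.347493
P(Fire suppression does not activate) [OR] = 1 − (1−0.606220) × (1−0.279769) × (1−0.347493) = 0.814941
Rounded to 4 decimal places: P(Fire suppression does not activate) ≈ 0.8149.

0.8149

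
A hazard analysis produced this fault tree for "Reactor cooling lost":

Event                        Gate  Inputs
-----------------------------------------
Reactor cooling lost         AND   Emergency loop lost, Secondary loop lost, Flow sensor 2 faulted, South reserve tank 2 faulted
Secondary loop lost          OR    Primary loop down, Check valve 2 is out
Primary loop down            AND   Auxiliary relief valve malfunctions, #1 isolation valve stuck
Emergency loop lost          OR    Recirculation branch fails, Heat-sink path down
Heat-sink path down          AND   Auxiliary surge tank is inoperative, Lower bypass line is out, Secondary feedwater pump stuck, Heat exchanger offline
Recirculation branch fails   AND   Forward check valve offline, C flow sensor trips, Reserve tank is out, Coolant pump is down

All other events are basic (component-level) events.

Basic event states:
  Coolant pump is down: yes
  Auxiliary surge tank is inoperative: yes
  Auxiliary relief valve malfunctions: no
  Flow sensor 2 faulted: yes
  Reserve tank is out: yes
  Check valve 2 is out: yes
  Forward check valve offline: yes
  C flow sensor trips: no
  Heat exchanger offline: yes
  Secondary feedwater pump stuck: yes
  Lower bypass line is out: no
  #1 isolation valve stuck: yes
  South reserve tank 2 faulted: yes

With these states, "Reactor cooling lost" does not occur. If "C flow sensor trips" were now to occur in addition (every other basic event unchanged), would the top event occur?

Yes

Counterfactual: set "C flow sensor trips" to occurred.
Recirculation branch fails [AND]: Forward check valve offline=occurs, C flow sensor trips=occurs, Reserve tank is out=occurs, Coolant pump is down=occurs → all inputs occur → occurs.
Heat-sink path down [AND]: Auxiliary surge tank is inoperative=occurs, Lower bypass line is out=not, Secondary feedwater pump stuck=occurs, Heat exchanger offline=occurs → not all inputs occur → does not occur.
Emergency loop lost [OR]: Recirculation branch fails=occurs, Heat-sink path down=not → at least one input occurs → occurs.
Primary loop down [AND]: Auxiliary relief valve malfunctions=not, #1 isolation valve stuck=occurs → not all inputs occur → does not occur.
Secondary loop lost [OR]: Primary loop down=not, Check valve 2 is out=occurs → at least one input occurs → occurs.
Reactor cooling lost [AND]: Emergency loop lost=occurs, Secondary loop lost=occurs, Flow sensor 2 faulted=occurs, South reserve tank 2 faulted=occurs → all inputs occur → occurs.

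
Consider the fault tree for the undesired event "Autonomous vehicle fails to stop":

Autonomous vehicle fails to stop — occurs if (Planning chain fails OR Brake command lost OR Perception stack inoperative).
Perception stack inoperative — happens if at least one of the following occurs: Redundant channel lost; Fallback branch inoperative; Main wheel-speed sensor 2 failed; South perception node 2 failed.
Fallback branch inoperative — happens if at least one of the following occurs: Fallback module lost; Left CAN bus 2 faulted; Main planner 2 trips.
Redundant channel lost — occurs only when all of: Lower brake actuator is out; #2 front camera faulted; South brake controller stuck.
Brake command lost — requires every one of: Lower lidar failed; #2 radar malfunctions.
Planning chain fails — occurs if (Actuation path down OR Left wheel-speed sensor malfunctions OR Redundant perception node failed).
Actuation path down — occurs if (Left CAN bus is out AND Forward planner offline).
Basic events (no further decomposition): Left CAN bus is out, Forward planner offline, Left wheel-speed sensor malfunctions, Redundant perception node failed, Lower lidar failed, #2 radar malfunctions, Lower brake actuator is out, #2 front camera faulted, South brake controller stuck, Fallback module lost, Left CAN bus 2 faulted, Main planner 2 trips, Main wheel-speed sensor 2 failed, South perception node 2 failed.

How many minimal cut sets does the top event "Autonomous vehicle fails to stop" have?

Actuation path down [AND]: one cut set from each child combined → 1 × 1 = 1 cut set(s).
Planning chain fails [OR]: union of children's cut sets → 3 cut set(s).
Brake command lost [AND]: one cut set from each child combined → 1 × 1 = 1 cut set(s).
Redundant channel lost [AND]: one cut set from each child combined → 1 × 1 × 1 = 1 cut set(s).
Fallback branch inoperative [OR]: union of children's cut sets → 3 cut set(s).
Perception stack inoperative [OR]: union of children's cut sets → 6 cut set(s).
Autonomous vehicle fails to stop [OR]: union of children's cut sets → 10 cut set(s).
Minimal cut sets: {Forward planner offline, Left CAN bus is out}; {Left wheel-speed sensor malfunctions}; {Redundant perception node failed}; {#2 radar malfunctions, Lower lidar failed}; {#2 front camera faulted, Lower brake actuator is out, South brake controller stuck}; {Fallback module lost}; {Left CAN bus 2 faulted}; {Main planner 2 trips}; {Main wheel-speed sensor 2 failed}; {South perception node 2 failed}.

10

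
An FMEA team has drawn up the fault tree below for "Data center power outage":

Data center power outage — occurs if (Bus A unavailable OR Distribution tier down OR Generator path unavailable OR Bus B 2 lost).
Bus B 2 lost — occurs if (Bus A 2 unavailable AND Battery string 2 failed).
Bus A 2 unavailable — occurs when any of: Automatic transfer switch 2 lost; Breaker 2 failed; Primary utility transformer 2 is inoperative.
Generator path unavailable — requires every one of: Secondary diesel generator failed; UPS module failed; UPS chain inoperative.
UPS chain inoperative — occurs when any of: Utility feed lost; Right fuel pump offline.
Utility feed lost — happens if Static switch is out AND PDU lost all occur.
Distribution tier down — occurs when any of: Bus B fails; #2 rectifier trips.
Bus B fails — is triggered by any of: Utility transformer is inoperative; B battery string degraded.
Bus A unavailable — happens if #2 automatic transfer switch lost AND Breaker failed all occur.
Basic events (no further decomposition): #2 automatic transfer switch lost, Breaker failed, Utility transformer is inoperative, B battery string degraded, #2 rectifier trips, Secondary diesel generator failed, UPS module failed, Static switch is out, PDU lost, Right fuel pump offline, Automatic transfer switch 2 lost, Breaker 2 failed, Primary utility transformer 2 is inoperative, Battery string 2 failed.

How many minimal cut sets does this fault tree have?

9

Bus A unavailable [AND]: one cut set from each child combined → 1 × 1 = 1 cut set(s).
Bus B fails [OR]: union of children's cut sets → 2 cut set(s).
Distribution tier down [OR]: union of children's cut sets → 3 cut set(s).
Utility feed lost [AND]: one cut set from each child combined → 1 × 1 = 1 cut set(s).
UPS chain inoperative [OR]: union of children's cut sets → 2 cut set(s).
Generator path unavailable [AND]: one cut set from each child combined → 1 × 1 × 2 = 2 cut set(s).
Bus A 2 unavailable [OR]: union of children's cut sets → 3 cut set(s).
Bus B 2 lost [AND]: one cut set from each child combined → 3 × 1 = 3 cut set(s).
Data center power outage [OR]: union of children's cut sets → 9 cut set(s).
Minimal cut sets: {#2 automatic transfer switch lost, Breaker failed}; {Utility transformer is inoperative}; {B battery string degraded}; {#2 rectifier trips}; {PDU lost, Secondary diesel generator failed, Static switch is out, UPS module failed}; {Right fuel pump offline, Secondary diesel generator failed, UPS module failed}; {Automatic transfer switch 2 lost, Battery string 2 failed}; {Battery string 2 failed, Breaker 2 failed}; {Battery string 2 failed, Primary utility transformer 2 is inoperative}.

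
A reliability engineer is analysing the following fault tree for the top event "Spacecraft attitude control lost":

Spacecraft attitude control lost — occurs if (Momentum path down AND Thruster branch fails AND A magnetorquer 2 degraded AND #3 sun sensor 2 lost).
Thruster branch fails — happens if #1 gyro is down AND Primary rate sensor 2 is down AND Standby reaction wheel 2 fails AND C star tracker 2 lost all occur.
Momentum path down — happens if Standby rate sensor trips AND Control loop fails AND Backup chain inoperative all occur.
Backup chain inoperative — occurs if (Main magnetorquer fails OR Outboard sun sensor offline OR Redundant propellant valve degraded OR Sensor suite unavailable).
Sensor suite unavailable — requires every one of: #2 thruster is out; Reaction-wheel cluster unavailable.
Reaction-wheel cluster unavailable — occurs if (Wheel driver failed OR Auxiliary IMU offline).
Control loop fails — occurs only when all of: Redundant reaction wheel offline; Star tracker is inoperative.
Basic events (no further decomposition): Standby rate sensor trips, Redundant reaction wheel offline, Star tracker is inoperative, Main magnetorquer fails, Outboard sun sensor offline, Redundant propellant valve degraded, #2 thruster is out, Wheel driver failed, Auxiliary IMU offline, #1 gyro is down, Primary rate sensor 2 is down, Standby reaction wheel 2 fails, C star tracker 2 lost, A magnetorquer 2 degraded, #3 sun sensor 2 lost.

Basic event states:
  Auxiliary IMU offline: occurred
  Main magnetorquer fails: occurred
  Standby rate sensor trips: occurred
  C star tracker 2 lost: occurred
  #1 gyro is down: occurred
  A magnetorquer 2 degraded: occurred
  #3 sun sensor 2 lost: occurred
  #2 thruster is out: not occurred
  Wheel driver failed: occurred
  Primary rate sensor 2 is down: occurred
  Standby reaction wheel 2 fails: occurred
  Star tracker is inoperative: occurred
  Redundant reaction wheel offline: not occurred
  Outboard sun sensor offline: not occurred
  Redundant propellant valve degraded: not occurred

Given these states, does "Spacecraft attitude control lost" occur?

Control loop fails [AND]: Redundant reaction wheel offline=not, Star tracker is inoperative=occurs → not all inputs occur → does not occur.
Reaction-wheel cluster unavailable [OR]: Wheel driver failed=occurs, Auxiliary IMU offline=occurs → at least one input occurs → occurs.
Sensor suite unavailable [AND]: #2 thruster is out=not, Reaction-wheel cluster unavailable=occurs → not all inputs occur → does not occur.
Backup chain inoperative [OR]: Main magnetorquer fails=occurs, Outboard sun sensor offline=not, Redundant propellant valve degraded=not, Sensor suite unavailable=not → at least one input occurs → occurs.
Momentum path down [AND]: Standby rate sensor trips=occurs, Control loop fails=not, Backup chain inoperative=occurs → not all inputs occur → does not occur.
Thruster branch fails [AND]: #1 gyro is down=occurs, Primary rate sensor 2 is down=occurs, Standby reaction wheel 2 fails=occurs, C star tracker 2 lost=occurs → all inputs occur → occurs.
Spacecraft attitude control lost [AND]: Momentum path down=not, Thruster branch fails=occurs, A magnetorquer 2 degraded=occurs, #3 sun sensor 2 lost=occurs → not all inputs occur → does not occur.

No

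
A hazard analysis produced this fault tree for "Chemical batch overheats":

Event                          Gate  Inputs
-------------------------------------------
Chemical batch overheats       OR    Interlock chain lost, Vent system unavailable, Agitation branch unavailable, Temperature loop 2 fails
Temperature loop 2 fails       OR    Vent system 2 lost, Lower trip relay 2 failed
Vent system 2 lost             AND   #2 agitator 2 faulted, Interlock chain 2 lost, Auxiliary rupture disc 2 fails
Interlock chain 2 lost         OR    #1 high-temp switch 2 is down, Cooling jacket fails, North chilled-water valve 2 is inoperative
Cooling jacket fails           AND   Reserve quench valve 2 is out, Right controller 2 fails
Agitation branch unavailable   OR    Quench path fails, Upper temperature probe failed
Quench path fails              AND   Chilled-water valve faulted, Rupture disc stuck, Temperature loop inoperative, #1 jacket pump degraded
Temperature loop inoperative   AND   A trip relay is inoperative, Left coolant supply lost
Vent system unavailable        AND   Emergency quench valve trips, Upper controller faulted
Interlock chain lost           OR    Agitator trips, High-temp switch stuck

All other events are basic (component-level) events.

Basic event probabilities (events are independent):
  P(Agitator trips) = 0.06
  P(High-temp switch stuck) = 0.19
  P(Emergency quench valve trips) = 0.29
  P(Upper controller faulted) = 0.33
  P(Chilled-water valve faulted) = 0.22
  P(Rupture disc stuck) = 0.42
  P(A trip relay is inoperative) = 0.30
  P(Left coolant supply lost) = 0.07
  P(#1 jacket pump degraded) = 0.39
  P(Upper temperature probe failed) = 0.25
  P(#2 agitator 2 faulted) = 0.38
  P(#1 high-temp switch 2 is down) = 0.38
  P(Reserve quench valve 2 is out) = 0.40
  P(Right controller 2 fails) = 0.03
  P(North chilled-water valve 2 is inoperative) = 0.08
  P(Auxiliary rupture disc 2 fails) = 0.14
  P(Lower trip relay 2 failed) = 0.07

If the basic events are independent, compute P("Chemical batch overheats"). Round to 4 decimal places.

0.5313

P(Interlock chain lost) [OR] = 1 − (1−0.06) × (1−0.19) = 0.238600
P(Vent system unavailable) [AND] = 0.29 × 0.33 = 0.095700
P(Temperature loop inoperative) [AND] = 0.30 × 0.07 = 0.021000
P(Quench path fails) [AND] = 0.22 × 0.42 × 0.021000 × 0.39 = 0.000757
P(Agitation branch unavailable) [OR] = 1 − (1−0.000757) × (1−0.25) = 0.250568
P(Cooling jacket fails) [AND] = 0.40 × 0.03 = 0.012000
P(Interlock chain 2 lost) [OR] = 1 − (1−0.38) × (1−0.012000) × (1−0.08) = 0.436445
P(Vent system 2 lost) [AND] = 0.38 × 0.436445 × 0.14 = 0.023219
P(Temperature loop 2 fails) [OR] = 1 − (1−0.023219) × (1−0.07) = 0.091594
P(Chemical batch overheats) [OR] = 1 − (1−0.238600) × (1−0.095700) × (1−0.250568) × (1−0.091594) = 0.531254
Rounded to 4 decimal places: P(Chemical batch overheats) ≈ 0.5313.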